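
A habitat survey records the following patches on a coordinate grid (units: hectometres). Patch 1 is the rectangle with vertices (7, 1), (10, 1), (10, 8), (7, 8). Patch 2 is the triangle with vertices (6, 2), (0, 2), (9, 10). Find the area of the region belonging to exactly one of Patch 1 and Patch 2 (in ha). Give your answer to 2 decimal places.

|Patch 1| = 21, |Patch 2| = 24, |Patch 1∩Patch 2| = 2.0833.
|Patch 1 △ Patch 2| = |Patch 1| + |Patch 2| − 2·|Patch 1∩Patch 2| = 21 + 24 − 4.1667 = 40.83.

40.83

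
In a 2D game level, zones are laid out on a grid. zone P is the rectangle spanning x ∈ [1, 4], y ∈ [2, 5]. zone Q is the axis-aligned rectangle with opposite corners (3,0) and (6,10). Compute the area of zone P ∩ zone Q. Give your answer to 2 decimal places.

3.00

|zone P∩zone Q|: x∈[3,4], y∈[2,5] → 1·3 = 3.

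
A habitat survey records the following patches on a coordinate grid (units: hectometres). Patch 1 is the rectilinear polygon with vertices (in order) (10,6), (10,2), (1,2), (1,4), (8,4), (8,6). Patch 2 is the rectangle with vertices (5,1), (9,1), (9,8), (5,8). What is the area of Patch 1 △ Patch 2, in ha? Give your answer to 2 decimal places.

|Patch 1| = 22, |Patch 2| = 28, |Patch 1∩Patch 2| = 10.
|Patch 1 △ Patch 2| = |Patch 1| + |Patch 2| − 2·|Patch 1∩Patch 2| = 22 + 28 − 20 = 30.00.

30.00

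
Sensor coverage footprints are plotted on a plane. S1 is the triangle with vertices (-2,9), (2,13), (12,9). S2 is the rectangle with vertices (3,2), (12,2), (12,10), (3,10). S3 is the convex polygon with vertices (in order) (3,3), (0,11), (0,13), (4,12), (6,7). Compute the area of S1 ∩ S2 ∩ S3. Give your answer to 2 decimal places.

The intersection is the polygon with vertices (3,9), (3,10), (4.8,10), (5.2,9).
By the shoelace formula its area is 2.00.

2.00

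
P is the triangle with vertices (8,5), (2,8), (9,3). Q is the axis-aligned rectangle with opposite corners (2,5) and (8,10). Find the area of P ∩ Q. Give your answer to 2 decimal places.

2.70

The intersection is the polygon with vertices (8,5), (6.2,5), (2,8).
By the shoelace formula its area is 2.70.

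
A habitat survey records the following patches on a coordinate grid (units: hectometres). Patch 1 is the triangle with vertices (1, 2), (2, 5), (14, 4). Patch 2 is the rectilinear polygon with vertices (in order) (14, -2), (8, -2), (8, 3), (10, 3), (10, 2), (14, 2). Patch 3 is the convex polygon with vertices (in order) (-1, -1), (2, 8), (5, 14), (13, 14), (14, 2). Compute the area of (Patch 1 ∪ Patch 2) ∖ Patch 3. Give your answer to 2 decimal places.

|Patch 1 ∪ Patch 2| = 44.5.
|(Patch 1 ∪ Patch 2) ∩ Patch 3| = 24.0967.
|(Patch 1 ∪ Patch 2) ∖ Patch 3| = 44.5 − 24.0967 = 20.40.

20.40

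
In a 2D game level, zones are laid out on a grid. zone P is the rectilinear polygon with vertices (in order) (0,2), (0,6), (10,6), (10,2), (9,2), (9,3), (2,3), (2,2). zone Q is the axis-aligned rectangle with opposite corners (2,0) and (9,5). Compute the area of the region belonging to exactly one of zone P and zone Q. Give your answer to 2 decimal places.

40.00

|zone P| = 33, |zone Q| = 35, |zone P∩zone Q| = 14.
|zone P △ zone Q| = |zone P| + |zone Q| − 2·|zone P∩zone Q| = 33 + 35 − 28 = 40.00.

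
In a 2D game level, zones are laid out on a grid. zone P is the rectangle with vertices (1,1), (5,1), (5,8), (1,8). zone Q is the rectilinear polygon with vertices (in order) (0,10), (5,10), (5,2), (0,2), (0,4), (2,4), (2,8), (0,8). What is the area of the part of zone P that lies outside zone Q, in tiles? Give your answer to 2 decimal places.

|zone P| = 28, |zone P∩zone Q| = 20.
|zone P ∖ zone Q| = |zone P| − |zone P∩zone Q| = 28 − 20 = 8.00.

8.00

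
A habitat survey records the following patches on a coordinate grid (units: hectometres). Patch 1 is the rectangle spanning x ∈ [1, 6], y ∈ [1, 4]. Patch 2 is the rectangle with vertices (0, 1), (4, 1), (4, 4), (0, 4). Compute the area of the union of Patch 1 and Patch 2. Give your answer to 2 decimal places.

By inclusion–exclusion:
Individual areas: |Patch 1| = 15, |Patch 2| = 12.
|Patch 1∩Patch 2|: x∈[1,4], y∈[1,4] → 3·3 = 9.
|Patch 1 ∪ Patch 2| = 27 − 9 = 18.00.

18.00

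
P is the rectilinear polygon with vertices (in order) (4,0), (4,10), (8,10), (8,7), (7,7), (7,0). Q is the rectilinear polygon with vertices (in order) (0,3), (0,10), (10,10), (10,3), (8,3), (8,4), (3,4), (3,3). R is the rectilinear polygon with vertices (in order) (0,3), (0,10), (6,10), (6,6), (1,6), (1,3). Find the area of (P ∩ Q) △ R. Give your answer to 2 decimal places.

|P ∩ Q| = 21.
|(P ∩ Q) ∩ R| = 8.
|(P ∩ Q) △ R| = 21 + 27 − 16 = 32.00.

32.00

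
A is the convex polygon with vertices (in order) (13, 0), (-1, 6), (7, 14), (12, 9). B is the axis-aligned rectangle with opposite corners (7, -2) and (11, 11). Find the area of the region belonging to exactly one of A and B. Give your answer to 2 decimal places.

78.71

|A| = 100, |B| = 52, |A∩B| = 36.6429.
|A △ B| = |A| + |B| − 2·|A∩B| = 100 + 52 − 73.2857 = 78.71.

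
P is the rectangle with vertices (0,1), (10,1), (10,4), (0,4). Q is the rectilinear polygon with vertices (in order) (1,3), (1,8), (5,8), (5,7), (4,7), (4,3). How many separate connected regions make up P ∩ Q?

P ∩ Q is a single connected region.

1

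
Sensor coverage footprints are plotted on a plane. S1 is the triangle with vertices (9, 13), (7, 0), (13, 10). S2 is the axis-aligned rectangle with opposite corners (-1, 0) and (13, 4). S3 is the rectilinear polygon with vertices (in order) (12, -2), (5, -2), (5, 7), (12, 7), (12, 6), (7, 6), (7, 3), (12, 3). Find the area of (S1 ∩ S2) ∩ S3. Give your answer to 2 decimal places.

2.01

The region (S1 ∩ S2) ∩ S3 is the polygon with vertices (7,0), (7.462,3), (8.8,3).
By the shoelace formula its area is 2.01.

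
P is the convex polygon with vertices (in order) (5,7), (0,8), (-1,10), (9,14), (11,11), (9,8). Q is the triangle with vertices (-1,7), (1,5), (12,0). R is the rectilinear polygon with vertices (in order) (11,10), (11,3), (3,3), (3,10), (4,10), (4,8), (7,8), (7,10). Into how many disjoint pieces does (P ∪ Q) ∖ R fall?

(P ∪ Q) ∖ R splits into 3 disjoint pieces (area 38.5667, area 1.5429, area 2.6014).

3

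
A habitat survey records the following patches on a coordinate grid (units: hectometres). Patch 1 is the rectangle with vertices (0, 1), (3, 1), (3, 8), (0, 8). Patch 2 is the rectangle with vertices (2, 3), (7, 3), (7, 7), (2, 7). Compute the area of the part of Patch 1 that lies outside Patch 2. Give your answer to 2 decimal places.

17.00

|Patch 1∩Patch 2|: x∈[2,3], y∈[3,7] → 1·4 = 4.
|Patch 1| = 21.
|Patch 1 ∖ Patch 2| = |Patch 1| − |Patch 1∩Patch 2| = 21 − 4 = 17.00.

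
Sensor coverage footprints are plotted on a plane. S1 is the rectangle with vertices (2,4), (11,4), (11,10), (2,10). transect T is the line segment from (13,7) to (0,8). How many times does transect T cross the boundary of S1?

2

The segment meets the boundary at (2,7.846), (11,7.154).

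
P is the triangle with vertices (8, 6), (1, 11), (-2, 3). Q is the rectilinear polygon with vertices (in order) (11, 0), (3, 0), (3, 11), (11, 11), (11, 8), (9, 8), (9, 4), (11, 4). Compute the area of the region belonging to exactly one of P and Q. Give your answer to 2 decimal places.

|P| = 35.5, |Q| = 80, |P∩Q| = 12.6786.
|P △ Q| = |P| + |Q| − 2·|P∩Q| = 35.5 + 80 − 25.3571 = 90.14.

90.14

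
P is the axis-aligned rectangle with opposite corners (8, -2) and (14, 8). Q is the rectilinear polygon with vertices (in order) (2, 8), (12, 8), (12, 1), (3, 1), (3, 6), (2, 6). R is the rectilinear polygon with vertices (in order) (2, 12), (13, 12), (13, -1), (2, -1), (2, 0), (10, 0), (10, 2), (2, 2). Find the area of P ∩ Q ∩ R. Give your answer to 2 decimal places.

26.00

The intersection is the polygon with vertices (12,1), (10,1), (10,2), (8,2), (8,8), (12,8).
By the shoelace formula its area is 26.00.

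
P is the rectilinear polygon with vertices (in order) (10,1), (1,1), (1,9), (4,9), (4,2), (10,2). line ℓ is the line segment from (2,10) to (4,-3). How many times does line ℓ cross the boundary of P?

2

The segment meets the boundary at (3.385,1), (2.154,9).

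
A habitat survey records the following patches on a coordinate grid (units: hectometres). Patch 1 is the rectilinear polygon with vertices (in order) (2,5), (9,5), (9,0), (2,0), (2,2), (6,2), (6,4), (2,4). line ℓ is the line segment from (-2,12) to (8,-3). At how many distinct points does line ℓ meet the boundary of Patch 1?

The segment meets the boundary at (6,0), (4.667,2), (3.333,4), (2.667,5).

4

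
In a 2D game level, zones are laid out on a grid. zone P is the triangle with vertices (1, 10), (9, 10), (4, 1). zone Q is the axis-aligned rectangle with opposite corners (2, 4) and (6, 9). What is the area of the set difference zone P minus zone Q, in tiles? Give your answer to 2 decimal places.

|zone P| = 36, |zone P∩zone Q| = 18.4.
|zone P ∖ zone Q| = |zone P| − |zone P∩zone Q| = 36 − 18.4 = 17.60.

17.60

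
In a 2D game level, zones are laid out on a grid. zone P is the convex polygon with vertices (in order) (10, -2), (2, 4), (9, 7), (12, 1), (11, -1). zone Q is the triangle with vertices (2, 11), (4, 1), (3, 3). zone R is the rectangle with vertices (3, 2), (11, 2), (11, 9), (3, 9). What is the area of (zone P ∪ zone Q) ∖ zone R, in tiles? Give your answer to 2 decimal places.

|zone P ∪ zone Q| = 46.221.
|(zone P ∪ zone Q) ∩ zone R| = 27.9318.
|(zone P ∪ zone Q) ∖ zone R| = 46.221 − 27.9318 = 18.29.

18.29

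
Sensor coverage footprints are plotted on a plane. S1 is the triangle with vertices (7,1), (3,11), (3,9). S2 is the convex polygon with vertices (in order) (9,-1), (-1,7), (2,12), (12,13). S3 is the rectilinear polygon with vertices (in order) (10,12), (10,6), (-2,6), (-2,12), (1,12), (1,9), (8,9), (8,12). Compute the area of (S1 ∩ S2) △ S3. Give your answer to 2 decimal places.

|S1 ∩ S2| = 4.
|(S1 ∩ S2) ∩ S3| = 1.95.
|(S1 ∩ S2) △ S3| = 4 + 51 − 3.9 = 51.10.

51.10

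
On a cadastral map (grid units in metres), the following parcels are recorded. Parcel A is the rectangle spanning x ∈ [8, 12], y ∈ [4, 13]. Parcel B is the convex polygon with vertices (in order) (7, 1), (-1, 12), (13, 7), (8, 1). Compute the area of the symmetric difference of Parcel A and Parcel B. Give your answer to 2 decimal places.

|Parcel A| = 36, |Parcel B| = 60, |Parcel A∩Parcel B| = 14.9357.
|Parcel A △ Parcel B| = |Parcel A| + |Parcel B| − 2·|Parcel A∩Parcel B| = 36 + 60 − 29.8714 = 66.13.

66.13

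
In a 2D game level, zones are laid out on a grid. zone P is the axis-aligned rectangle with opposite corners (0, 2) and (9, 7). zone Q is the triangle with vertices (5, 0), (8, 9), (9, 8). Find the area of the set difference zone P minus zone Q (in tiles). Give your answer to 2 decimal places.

|zone P| = 45, |zone P∩zone Q| = 3.75.
|zone P ∖ zone Q| = |zone P| − |zone P∩zone Q| = 45 − 3.75 = 41.25.

41.25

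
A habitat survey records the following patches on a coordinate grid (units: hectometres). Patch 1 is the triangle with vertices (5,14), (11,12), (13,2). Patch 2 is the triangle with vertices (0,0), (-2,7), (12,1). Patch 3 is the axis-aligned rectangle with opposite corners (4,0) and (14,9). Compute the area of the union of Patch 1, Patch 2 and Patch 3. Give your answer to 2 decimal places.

133.19

By inclusion–exclusion:
Individual areas: |Patch 1| = 28, |Patch 2| = 43, |Patch 3| = 90.
|Patch 1∩Patch 2| = 0.
|Patch 1∩Patch 3| = 11.4333.
|Patch 2∩Patch 3| = 16.381.
|Patch 1∩Patch 2∩Patch 3| = 0.
|Patch 1 ∪ Patch 2 ∪ Patch 3| = 161 − 27.8143 + 0 = 133.19.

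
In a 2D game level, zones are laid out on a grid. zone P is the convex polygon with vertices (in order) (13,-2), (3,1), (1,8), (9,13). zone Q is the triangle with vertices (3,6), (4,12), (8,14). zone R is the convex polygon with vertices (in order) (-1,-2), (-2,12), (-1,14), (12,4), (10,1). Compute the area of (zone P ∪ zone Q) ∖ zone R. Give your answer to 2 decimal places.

42.84

|zone P ∪ zone Q| = 108.5659.
|(zone P ∪ zone Q) ∩ zone R| = 65.7291.
|(zone P ∪ zone Q) ∖ zone R| = 108.5659 − 65.7291 = 42.84.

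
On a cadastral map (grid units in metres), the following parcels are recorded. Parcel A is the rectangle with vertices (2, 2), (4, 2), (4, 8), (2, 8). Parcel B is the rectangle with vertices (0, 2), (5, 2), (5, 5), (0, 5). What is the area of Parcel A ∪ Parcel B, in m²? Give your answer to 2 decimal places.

21.00

By inclusion–exclusion:
Individual areas: |Parcel A| = 12, |Parcel B| = 15.
|Parcel A∩Parcel B|: x∈[2,4], y∈[2,5] → 2·3 = 6.
|Parcel A ∪ Parcel B| = 27 − 6 = 21.00.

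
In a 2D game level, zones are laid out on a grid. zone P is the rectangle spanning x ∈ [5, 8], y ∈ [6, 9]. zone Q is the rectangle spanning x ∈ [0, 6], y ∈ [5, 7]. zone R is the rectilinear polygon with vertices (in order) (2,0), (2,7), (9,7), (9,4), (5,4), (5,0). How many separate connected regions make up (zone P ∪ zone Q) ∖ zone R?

(zone P ∪ zone Q) ∖ zone R splits into 2 disjoint pieces (area 6, area 4).

2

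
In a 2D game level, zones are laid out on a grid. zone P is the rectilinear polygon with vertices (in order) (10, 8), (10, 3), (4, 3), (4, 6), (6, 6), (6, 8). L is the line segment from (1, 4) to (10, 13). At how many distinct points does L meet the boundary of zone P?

0

The segment lies entirely outside zone P and never meets its boundary.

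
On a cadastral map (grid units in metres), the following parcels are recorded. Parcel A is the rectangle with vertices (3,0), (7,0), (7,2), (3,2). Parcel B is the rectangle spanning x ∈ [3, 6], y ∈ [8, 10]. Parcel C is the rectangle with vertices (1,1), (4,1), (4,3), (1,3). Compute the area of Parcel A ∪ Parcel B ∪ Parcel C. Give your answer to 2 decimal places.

19.00

By inclusion–exclusion:
Individual areas: |Parcel A| = 8, |Parcel B| = 6, |Parcel C| = 6.
|Parcel A∩Parcel B| = 0 (no overlap).
|Parcel A∩Parcel C|: x∈[3,4], y∈[1,2] → 1·1 = 1.
|Parcel B∩Parcel C| = 0 (no overlap).
|Parcel A∩Parcel B∩Parcel C| = 0.
|Parcel A ∪ Parcel B ∪ Parcel C| = 20 − 1 + 0 = 19.00.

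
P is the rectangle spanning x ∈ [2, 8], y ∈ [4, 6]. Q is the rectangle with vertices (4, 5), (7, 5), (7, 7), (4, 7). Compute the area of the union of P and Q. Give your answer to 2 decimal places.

15.00

By inclusion–exclusion:
Individual areas: |P| = 12, |Q| = 6.
|P∩Q|: x∈[4,7], y∈[5,6] → 3·1 = 3.
|P ∪ Q| = 18 − 3 = 15.00.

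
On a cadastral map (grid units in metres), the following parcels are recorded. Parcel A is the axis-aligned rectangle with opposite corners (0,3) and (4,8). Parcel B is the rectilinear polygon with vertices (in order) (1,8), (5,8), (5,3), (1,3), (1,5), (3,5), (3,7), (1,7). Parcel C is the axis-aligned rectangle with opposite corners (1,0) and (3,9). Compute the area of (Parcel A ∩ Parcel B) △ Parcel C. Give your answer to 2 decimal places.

17.00

|Parcel A ∩ Parcel B| = 11.
|(Parcel A ∩ Parcel B) ∩ Parcel C| = 6.
|(Parcel A ∩ Parcel B) △ Parcel C| = 11 + 18 − 12 = 17.00.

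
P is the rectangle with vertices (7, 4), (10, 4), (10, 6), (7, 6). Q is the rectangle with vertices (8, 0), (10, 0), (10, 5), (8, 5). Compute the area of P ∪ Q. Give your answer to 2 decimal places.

14.00

By inclusion–exclusion:
Individual areas: |P| = 6, |Q| = 10.
|P∩Q|: x∈[8,10], y∈[4,5] → 2·1 = 2.
|P ∪ Q| = 16 − 2 = 14.00.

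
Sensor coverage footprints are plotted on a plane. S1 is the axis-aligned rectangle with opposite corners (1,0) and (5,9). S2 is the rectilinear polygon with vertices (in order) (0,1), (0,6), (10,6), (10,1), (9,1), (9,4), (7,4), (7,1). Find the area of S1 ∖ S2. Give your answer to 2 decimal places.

|S1| = 36, |S1∩S2| = 20.
|S1 ∖ S2| = |S1| − |S1∩S2| = 36 − 20 = 16.00.

16.00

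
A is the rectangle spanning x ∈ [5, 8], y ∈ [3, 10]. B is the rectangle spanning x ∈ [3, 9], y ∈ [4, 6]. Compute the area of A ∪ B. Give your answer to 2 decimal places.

By inclusion–exclusion:
Individual areas: |A| = 21, |B| = 12.
|A∩B|: x∈[5,8], y∈[4,6] → 3·2 = 6.
|A ∪ B| = 33 − 6 = 27.00.

27.00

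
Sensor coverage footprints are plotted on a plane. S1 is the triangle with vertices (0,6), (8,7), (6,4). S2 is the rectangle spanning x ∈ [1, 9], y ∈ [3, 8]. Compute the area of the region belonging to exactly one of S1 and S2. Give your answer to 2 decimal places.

29.46

|S1| = 11, |S2| = 40, |S1∩S2| = 10.7708.
|S1 △ S2| = |S1| + |S2| − 2·|S1∩S2| = 11 + 40 − 21.5417 = 29.46.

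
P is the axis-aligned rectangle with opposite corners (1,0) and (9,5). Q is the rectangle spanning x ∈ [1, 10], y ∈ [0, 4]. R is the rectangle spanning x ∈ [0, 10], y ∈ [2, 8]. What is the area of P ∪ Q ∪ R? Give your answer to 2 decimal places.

By inclusion–exclusion:
Individual areas: |P| = 40, |Q| = 36, |R| = 60.
|P∩Q|: x∈[1,9], y∈[0,4] → 8·4 = 32.
|P∩R|: x∈[1,9], y∈[2,5] → 8·3 = 24.
|Q∩R|: x∈[1,10], y∈[2,4] → 9·2 = 18.
|P∩Q∩R| = 16.
|P ∪ Q ∪ R| = 136 − 74 + 16 = 78.00.

78.00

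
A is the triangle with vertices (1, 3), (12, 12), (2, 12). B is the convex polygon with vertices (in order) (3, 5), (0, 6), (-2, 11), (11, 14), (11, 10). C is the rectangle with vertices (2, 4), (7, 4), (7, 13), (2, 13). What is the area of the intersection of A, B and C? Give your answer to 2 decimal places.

The intersection is the polygon with vertices (3,5), (2,5.333), (2,11.923), (2.333,12), (7,12), (7,7.909), (4.882,6.176).
By the shoelace formula its area is 29.39.

29.39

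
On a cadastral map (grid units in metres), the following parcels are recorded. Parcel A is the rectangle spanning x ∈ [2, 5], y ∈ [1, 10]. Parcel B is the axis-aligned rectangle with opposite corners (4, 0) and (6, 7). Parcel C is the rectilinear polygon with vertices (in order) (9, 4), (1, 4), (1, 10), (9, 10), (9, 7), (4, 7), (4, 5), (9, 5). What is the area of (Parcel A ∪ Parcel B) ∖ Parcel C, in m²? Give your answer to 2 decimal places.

|Parcel A ∪ Parcel B| = 35.
|(Parcel A ∪ Parcel B) ∩ Parcel C| = 17.
|(Parcel A ∪ Parcel B) ∖ Parcel C| = 35 − 17 = 18.00.

18.00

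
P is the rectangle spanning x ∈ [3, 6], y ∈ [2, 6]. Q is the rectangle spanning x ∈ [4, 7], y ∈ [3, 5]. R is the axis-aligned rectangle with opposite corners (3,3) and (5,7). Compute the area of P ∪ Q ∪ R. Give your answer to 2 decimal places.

By inclusion–exclusion:
Individual areas: |P| = 12, |Q| = 6, |R| = 8.
|P∩Q|: x∈[4,6], y∈[3,5] → 2·2 = 4.
|P∩R|: x∈[3,5], y∈[3,6] → 2·3 = 6.
|Q∩R|: x∈[4,5], y∈[3,5] → 1·2 = 2.
|P∩Q∩R| = 2.
|P ∪ Q ∪ R| = 26 − 12 + 2 = 16.00.

16.00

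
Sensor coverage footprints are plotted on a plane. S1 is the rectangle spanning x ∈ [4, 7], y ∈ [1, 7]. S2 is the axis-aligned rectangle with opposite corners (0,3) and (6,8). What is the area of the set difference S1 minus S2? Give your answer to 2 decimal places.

10.00

|S1∩S2|: x∈[4,6], y∈[3,7] → 2·4 = 8.
|S1| = 18.
|S1 ∖ S2| = |S1| − |S1∩S2| = 18 − 8 = 10.00.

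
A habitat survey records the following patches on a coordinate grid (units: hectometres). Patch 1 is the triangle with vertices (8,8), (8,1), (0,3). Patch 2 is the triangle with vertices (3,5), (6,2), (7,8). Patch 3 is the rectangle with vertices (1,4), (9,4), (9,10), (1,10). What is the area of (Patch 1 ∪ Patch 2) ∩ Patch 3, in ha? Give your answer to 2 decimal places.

The region (Patch 1 ∪ Patch 2) ∩ Patch 3 is the polygon with vertices (3.077,4.923), (3,5), (7,8), (6.884,7.302), (8,8), (8,4), (1.6,4).
By the shoelace formula its area is 14.26.

14.26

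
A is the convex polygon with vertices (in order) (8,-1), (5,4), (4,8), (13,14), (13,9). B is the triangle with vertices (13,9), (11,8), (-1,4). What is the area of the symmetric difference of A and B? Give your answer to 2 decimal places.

67.23

|A| = 68.5, |B| = 2, |A∩B| = 1.6368.
|A △ B| = |A| + |B| − 2·|A∩B| = 68.5 + 2 − 3.2736 = 67.23.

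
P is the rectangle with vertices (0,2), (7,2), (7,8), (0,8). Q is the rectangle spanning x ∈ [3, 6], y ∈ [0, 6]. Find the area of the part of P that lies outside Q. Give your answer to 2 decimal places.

30.00

|P∩Q|: x∈[3,6], y∈[2,6] → 3·4 = 12.
|P| = 42.
|P ∖ Q| = |P| − |P∩Q| = 42 − 12 = 30.00.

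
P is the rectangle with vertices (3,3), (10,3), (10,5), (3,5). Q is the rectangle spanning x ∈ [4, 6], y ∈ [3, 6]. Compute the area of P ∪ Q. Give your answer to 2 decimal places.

16.00

By inclusion–exclusion:
Individual areas: |P| = 14, |Q| = 6.
|P∩Q|: x∈[4,6], y∈[3,5] → 2·2 = 4.
|P ∪ Q| = 20 − 4 = 16.00.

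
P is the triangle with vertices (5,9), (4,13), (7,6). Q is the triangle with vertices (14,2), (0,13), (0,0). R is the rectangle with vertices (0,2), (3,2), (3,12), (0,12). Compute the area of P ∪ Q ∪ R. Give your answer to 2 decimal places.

By inclusion–exclusion:
Individual areas: |P| = 2.5, |Q| = 91, |R| = 30.
|P∩Q| = 0.8453.
|P∩R| = 0.
|Q∩R| = 28.8279.
|P∩Q∩R| = 0.
|P ∪ Q ∪ R| = 123.5 − 29.6732 + 0 = 93.83.

93.83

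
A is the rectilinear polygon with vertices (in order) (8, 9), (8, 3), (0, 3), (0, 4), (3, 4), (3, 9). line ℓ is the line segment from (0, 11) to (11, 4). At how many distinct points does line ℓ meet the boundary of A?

2

The segment meets the boundary at (8,5.909), (3.143,9).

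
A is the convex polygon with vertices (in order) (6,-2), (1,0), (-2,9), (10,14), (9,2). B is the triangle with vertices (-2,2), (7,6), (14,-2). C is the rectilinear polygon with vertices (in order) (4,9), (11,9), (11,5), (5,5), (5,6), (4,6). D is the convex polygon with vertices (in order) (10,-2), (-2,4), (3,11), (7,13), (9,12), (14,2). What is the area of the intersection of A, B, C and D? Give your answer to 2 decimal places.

The intersection is the polygon with vertices (7.875,5), (5,5), (5,5.111), (7,6).
By the shoelace formula its area is 1.55.

1.55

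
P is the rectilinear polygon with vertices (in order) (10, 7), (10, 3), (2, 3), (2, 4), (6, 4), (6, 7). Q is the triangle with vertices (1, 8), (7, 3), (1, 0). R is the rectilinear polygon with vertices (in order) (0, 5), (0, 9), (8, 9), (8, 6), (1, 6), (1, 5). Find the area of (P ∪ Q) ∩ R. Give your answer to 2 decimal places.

|P ∪ Q| = 39.6.
|(P ∪ Q) ∩ R| = 4.40.

4.40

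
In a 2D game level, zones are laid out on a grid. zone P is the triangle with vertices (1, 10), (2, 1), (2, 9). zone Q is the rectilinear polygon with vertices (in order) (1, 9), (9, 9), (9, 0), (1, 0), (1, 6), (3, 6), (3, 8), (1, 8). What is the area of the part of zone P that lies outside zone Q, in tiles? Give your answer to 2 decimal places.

|zone P| = 4, |zone P∩zone Q| = 2.2222.
|zone P ∖ zone Q| = |zone P| − |zone P∩zone Q| = 4 − 2.2222 = 1.78.

1.78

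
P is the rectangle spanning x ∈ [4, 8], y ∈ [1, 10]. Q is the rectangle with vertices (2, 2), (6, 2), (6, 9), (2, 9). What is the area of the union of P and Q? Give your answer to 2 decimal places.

50.00

By inclusion–exclusion:
Individual areas: |P| = 36, |Q| = 28.
|P∩Q|: x∈[4,6], y∈[2,9] → 2·7 = 14.
|P ∪ Q| = 64 − 14 = 50.00.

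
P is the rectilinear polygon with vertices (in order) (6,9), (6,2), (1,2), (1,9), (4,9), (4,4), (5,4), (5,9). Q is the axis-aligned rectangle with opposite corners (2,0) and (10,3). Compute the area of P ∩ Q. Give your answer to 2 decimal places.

4.00

The intersection is the polygon with vertices (6,2), (2,2), (2,3), (6,3).
By the shoelace formula its area is 4.00.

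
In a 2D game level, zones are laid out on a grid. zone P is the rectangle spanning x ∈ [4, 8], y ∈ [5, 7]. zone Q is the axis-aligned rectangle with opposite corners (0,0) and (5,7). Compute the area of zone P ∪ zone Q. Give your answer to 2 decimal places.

By inclusion–exclusion:
Individual areas: |zone P| = 8, |zone Q| = 35.
|zone P∩zone Q|: x∈[4,5], y∈[5,7] → 1·2 = 2.
|zone P ∪ zone Q| = 43 − 2 = 41.00.

41.00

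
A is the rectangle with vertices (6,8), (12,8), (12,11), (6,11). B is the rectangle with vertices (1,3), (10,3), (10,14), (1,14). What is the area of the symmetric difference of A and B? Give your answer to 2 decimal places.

93.00

|A∩B|: x∈[6,10], y∈[8,11] → 4·3 = 12.
|A △ B| = |A| + |B| − 2·|A∩B| = 18 + 99 − 24 = 93.00.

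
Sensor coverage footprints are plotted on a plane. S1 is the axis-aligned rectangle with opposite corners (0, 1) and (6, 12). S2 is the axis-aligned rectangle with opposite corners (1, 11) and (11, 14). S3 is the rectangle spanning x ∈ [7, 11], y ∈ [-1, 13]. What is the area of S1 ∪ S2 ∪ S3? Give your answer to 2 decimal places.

By inclusion–exclusion:
Individual areas: |S1| = 66, |S2| = 30, |S3| = 56.
|S1∩S2|: x∈[1,6], y∈[11,12] → 5·1 = 5.
|S1∩S3| = 0 (no overlap).
|S2∩S3|: x∈[7,11], y∈[11,13] → 4·2 = 8.
|S1∩S2∩S3| = 0.
|S1 ∪ S2 ∪ S3| = 152 − 13 + 0 = 139.00.

139.00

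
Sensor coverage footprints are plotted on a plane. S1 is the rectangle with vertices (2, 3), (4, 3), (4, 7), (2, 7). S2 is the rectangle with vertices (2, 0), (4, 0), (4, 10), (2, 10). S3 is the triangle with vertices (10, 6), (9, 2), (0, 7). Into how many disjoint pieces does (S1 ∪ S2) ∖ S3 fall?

2

(S1 ∪ S2) ∖ S3 splits into 2 disjoint pieces (area 10.6667, area 6.6).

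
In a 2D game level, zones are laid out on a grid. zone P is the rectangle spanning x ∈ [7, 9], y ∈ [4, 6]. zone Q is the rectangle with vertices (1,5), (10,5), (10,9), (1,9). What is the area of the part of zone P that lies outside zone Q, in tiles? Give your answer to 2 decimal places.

2.00

|zone P∩zone Q|: x∈[7,9], y∈[5,6] → 2·1 = 2.
|zone P| = 4.
|zone P ∖ zone Q| = |zone P| − |zone P∩zone Q| = 4 − 2 = 2.00.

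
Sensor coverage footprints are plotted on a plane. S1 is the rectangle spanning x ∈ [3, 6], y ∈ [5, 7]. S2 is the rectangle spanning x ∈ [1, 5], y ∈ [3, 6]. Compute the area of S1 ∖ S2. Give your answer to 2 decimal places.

4.00

|S1∩S2|: x∈[3,5], y∈[5,6] → 2·1 = 2.
|S1| = 6.
|S1 ∖ S2| = |S1| − |S1∩S2| = 6 − 2 = 4.00.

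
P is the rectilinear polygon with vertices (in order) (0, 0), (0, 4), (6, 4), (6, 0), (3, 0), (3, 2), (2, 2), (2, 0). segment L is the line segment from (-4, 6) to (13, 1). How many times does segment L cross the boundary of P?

2

The segment meets the boundary at (6,3.059), (2.8,4).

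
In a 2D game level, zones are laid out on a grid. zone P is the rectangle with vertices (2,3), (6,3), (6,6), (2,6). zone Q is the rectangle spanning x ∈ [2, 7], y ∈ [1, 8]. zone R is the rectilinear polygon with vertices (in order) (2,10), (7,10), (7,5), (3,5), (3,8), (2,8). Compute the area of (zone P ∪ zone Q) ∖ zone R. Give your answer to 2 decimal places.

23.00

|zone P ∪ zone Q| = 35.
|(zone P ∪ zone Q) ∩ zone R| = 12.
|(zone P ∪ zone Q) ∖ zone R| = 35 − 12 = 23.00.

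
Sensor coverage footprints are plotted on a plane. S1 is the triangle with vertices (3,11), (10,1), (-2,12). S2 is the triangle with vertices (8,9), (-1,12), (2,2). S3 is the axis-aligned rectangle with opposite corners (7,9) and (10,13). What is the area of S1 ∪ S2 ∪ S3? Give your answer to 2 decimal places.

58.38

By inclusion–exclusion:
Individual areas: |S1| = 21.5, |S2| = 40.5, |S3| = 12.
|S1∩S2| = 15.452.
|S1∩S3| = 0.
|S2∩S3| = 0.1667.
|S1∩S2∩S3| = 0.
|S1 ∪ S2 ∪ S3| = 74 − 15.6187 + 0 = 58.38.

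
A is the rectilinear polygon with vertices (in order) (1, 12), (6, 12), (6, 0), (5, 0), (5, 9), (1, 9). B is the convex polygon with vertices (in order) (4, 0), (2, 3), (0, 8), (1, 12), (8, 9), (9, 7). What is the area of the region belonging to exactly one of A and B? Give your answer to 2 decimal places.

50.91

|A| = 24, |B| = 60, |A∩B| = 16.5429.
|A △ B| = |A| + |B| − 2·|A∩B| = 24 + 60 − 33.0857 = 50.91.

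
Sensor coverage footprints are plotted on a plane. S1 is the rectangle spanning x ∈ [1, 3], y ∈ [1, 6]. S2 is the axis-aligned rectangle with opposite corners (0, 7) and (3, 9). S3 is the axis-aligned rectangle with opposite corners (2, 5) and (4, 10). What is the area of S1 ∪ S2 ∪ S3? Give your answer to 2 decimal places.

23.00

By inclusion–exclusion:
Individual areas: |S1| = 10, |S2| = 6, |S3| = 10.
|S1∩S2| = 0 (no overlap).
|S1∩S3|: x∈[2,3], y∈[5,6] → 1·1 = 1.
|S2∩S3|: x∈[2,3], y∈[7,9] → 1·2 = 2.
|S1∩S2∩S3| = 0.
|S1 ∪ S2 ∪ S3| = 26 − 3 + 0 = 23.00.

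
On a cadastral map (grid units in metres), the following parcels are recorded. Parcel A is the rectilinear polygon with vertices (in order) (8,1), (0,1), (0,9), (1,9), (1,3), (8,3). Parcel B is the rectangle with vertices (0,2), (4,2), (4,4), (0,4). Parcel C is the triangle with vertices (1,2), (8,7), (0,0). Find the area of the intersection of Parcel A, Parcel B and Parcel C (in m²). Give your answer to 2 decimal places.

1.16

The intersection is the polygon with vertices (3.429,3), (2.286,2), (1,2), (2.4,3).
By the shoelace formula its area is 1.16.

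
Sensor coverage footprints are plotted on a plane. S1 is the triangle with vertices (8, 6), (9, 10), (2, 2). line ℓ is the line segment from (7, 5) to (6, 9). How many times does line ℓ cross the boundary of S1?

2

The segment meets the boundary at (6.929,5.286), (6.472,7.111).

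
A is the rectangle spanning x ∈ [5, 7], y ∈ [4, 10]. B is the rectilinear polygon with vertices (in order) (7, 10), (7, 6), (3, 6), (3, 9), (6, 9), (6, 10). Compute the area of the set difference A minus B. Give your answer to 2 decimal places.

5.00

|A| = 12, |A∩B| = 7.
|A ∖ B| = |A| − |A∩B| = 12 − 7 = 5.00.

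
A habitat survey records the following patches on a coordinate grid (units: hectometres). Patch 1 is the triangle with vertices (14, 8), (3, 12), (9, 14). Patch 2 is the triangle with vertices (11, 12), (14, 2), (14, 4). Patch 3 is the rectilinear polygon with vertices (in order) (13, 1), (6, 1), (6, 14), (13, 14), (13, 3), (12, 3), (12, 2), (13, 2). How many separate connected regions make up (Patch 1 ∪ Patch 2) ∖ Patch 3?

3

(Patch 1 ∪ Patch 2) ∖ Patch 3 splits into 3 disjoint pieces (area 1.6667, area 3.1364, area 0.4182).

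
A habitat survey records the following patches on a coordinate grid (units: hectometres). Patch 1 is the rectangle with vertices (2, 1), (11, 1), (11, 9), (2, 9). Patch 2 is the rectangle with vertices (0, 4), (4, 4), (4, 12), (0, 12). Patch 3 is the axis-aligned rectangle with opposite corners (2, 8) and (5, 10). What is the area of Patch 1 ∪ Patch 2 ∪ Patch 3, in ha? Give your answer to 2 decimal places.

95.00

By inclusion–exclusion:
Individual areas: |Patch 1| = 72, |Patch 2| = 32, |Patch 3| = 6.
|Patch 1∩Patch 2|: x∈[2,4], y∈[4,9] → 2·5 = 10.
|Patch 1∩Patch 3|: x∈[2,5], y∈[8,9] → 3·1 = 3.
|Patch 2∩Patch 3|: x∈[2,4], y∈[8,10] → 2·2 = 4.
|Patch 1∩Patch 2∩Patch 3| = 2.
|Patch 1 ∪ Patch 2 ∪ Patch 3| = 110 − 17 + 2 = 95.00.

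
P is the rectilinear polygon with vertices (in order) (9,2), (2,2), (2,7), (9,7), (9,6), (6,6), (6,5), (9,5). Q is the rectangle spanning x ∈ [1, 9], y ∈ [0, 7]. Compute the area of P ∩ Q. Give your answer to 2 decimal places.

32.00

The intersection is the polygon with vertices (2,2), (2,7), (9,7), (9,6), (6,6), (6,5), (9,5), (9,2).
By the shoelace formula its area is 32.00.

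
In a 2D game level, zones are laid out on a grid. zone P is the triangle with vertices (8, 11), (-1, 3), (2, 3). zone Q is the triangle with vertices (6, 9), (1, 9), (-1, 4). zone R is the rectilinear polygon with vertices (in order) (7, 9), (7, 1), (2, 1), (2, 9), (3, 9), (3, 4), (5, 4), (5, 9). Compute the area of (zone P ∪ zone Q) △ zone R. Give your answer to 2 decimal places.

|zone P ∪ zone Q| = 24.3864.
|(zone P ∪ zone Q) ∩ zone R| = 6.4444.
|(zone P ∪ zone Q) △ zone R| = 24.3864 + 30 − 12.8889 = 41.50.

41.50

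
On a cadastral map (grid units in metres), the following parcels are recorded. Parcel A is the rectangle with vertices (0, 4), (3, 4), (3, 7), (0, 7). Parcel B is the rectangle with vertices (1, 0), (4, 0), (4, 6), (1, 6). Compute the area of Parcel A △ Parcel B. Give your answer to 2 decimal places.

|Parcel A∩Parcel B|: x∈[1,3], y∈[4,6] → 2·2 = 4.
|Parcel A △ Parcel B| = |Parcel A| + |Parcel B| − 2·|Parcel A∩Parcel B| = 9 + 18 − 8 = 19.00.

19.00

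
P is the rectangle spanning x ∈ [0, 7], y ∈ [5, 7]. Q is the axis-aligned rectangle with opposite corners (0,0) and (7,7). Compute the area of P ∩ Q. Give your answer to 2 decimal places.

14.00

|P∩Q|: x∈[0,7], y∈[5,7] → 7·2 = 14.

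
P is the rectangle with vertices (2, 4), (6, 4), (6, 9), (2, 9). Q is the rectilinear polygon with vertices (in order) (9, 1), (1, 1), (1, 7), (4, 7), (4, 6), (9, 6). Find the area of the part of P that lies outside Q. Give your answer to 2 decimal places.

|P| = 20, |P∩Q| = 10.
|P ∖ Q| = |P| − |P∩Q| = 20 − 10 = 10.00.

10.00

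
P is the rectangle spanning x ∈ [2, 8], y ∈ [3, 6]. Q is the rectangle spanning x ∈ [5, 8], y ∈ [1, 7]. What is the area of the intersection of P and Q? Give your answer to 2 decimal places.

9.00

|P∩Q|: x∈[5,8], y∈[3,6] → 3·3 = 9.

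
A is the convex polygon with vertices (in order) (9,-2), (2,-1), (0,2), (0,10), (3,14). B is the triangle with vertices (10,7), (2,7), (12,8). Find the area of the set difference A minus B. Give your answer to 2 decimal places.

|A| = 81.5, |A∩B| = 0.6333.
|A ∖ B| = |A| − |A∩B| = 81.5 − 0.6333 = 80.87.

80.87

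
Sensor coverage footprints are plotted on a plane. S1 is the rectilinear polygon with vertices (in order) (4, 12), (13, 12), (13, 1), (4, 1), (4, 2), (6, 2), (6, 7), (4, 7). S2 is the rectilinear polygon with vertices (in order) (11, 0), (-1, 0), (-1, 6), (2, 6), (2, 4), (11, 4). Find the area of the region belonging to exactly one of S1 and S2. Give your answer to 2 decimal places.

109.00

|S1| = 89, |S2| = 54, |S1∩S2| = 17.
|S1 △ S2| = |S1| + |S2| − 2·|S1∩S2| = 89 + 54 − 34 = 109.00.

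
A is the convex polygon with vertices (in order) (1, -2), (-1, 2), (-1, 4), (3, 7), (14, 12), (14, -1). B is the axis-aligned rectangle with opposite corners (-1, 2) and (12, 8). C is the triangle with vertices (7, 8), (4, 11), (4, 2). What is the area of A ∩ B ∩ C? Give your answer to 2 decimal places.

8.67

The intersection is the polygon with vertices (5.2,8), (7,8), (4,2), (4,7.455).
By the shoelace formula its area is 8.67.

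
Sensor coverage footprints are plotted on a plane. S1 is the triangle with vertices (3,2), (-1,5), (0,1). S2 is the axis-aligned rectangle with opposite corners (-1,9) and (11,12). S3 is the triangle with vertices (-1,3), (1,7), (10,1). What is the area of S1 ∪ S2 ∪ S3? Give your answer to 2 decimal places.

By inclusion–exclusion:
Individual areas: |S1| = 6.5, |S2| = 36, |S3| = 24.
|S1∩S2| = 0.
|S1∩S3| = 2.6023.
|S2∩S3| = 0.
|S1∩S2∩S3| = 0.
|S1 ∪ S2 ∪ S3| = 66.5 − 2.6023 + 0 = 63.90.

63.90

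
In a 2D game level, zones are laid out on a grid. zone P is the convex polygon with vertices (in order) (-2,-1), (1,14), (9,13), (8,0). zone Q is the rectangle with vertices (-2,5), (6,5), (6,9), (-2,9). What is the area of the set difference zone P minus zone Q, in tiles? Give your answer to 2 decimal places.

100.40

|zone P| = 126, |zone P∩zone Q| = 25.6.
|zone P ∖ zone Q| = |zone P| − |zone P∩zone Q| = 126 − 25.6 = 100.40.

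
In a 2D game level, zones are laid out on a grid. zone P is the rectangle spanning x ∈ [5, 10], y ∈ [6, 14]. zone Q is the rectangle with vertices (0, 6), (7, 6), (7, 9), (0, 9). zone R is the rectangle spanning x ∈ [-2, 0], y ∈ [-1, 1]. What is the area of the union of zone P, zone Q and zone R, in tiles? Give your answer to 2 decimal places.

59.00

By inclusion–exclusion:
Individual areas: |zone P| = 40, |zone Q| = 21, |zone R| = 4.
|zone P∩zone Q|: x∈[5,7], y∈[6,9] → 2·3 = 6.
|zone P∩zone R| = 0 (no overlap).
|zone Q∩zone R| = 0 (no overlap).
|zone P∩zone Q∩zone R| = 0.
|zone P ∪ zone Q ∪ zone R| = 65 − 6 + 0 = 59.00.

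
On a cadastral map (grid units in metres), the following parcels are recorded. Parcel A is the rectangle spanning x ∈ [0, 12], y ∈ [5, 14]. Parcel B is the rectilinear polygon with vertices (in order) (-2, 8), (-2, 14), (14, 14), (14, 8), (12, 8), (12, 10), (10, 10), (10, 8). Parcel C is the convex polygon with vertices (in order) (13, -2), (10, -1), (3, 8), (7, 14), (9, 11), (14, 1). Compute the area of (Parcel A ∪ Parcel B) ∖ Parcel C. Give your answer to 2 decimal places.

87.50

|Parcel A ∪ Parcel B| = 132.
|(Parcel A ∪ Parcel B) ∩ Parcel C| = 44.5.
|(Parcel A ∪ Parcel B) ∖ Parcel C| = 132 − 44.5 = 87.50.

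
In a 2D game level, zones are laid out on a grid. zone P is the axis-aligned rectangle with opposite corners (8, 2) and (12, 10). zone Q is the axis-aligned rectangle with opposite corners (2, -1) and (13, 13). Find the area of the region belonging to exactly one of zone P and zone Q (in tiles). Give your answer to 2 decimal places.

122.00

|zone P∩zone Q|: x∈[8,12], y∈[2,10] → 4·8 = 32.
|zone P △ zone Q| = |zone P| + |zone Q| − 2·|zone P∩zone Q| = 32 + 154 − 64 = 122.00.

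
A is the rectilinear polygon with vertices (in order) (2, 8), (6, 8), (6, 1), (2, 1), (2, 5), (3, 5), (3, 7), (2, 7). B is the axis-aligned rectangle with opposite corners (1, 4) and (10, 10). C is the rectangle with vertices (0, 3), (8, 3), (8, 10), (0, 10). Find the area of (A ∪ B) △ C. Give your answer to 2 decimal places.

30.00

|A ∪ B| = 66.
|(A ∪ B) ∩ C| = 46.
|(A ∪ B) △ C| = 66 + 56 − 92 = 30.00.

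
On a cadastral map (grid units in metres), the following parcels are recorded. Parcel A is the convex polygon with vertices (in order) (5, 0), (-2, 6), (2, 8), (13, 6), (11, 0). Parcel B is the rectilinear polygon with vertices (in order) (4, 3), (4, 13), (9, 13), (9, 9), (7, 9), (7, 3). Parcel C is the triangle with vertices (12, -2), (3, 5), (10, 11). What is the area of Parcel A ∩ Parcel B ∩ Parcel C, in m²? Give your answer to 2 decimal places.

10.61

The intersection is the polygon with vertices (7,3), (5.571,3), (4,4.222), (4,5.857), (5.713,7.325), (7,7.091).
By the shoelace formula its area is 10.61.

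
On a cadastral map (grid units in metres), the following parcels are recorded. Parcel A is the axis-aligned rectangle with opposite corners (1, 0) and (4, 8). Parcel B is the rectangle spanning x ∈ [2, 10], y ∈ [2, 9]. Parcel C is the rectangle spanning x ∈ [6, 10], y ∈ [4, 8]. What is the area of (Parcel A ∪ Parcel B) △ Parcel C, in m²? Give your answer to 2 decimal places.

52.00

|Parcel A ∪ Parcel B| = 68.
|(Parcel A ∪ Parcel B) ∩ Parcel C| = 16.
|(Parcel A ∪ Parcel B) △ Parcel C| = 68 + 16 − 32 = 52.00.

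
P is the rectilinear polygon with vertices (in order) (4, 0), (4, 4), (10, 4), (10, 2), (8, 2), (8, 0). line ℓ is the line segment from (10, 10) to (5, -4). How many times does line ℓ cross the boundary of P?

The segment meets the boundary at (6.429,0), (7.857,4).

2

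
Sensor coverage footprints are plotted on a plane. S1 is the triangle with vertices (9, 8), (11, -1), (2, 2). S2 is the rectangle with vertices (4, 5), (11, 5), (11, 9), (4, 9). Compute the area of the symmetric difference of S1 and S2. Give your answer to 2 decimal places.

53.00

|S1| = 37.5, |S2| = 28, |S1∩S2| = 6.25.
|S1 △ S2| = |S1| + |S2| − 2·|S1∩S2| = 37.5 + 28 − 12.5 = 53.00.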